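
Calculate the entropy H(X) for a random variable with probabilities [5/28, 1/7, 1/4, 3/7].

H(X) = -Σ p(x) log₂ p(x)
  -5/28 × log₂(5/28) = 0.4438
  -1/7 × log₂(1/7) = 0.4011
  -1/4 × log₂(1/4) = 0.5000
  -3/7 × log₂(3/7) = 0.5239
H(X) = 1.8688 bits


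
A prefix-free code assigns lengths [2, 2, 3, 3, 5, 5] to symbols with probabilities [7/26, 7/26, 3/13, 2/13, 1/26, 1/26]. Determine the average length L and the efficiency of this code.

Average length L = Σ p_i × l_i = 2.6154 bits
Entropy H = 2.2846 bits
Efficiency η = H/L × 100% = 87.35%


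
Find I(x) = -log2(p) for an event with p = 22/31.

Information content I(x) = -log₂(p(x))
I = -log₂(22/31) = -log₂(0.7097)
I = 0.4948 bits


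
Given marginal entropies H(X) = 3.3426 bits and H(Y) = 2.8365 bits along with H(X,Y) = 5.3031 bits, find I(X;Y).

I(X;Y) = H(X) + H(Y) - H(X,Y)
I(X;Y) = 3.3426 + 2.8365 - 5.3031 = 0.876 bits


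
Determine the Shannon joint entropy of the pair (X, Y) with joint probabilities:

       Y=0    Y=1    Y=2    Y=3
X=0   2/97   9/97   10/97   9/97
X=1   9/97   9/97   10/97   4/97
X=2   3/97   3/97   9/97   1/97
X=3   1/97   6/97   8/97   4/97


H(X,Y) = -Σ p(x,y) log₂ p(x,y)
  p(0,0)=2/97: -0.0206 × log₂(0.0206) = 0.1155
  p(0,1)=9/97: -0.0928 × log₂(0.0928) = 0.3182
  p(0,2)=10/97: -0.1031 × log₂(0.1031) = 0.3379
  p(0,3)=9/97: -0.0928 × log₂(0.0928) = 0.3182
  p(1,0)=9/97: -0.0928 × log₂(0.0928) = 0.3182
  p(1,1)=9/97: -0.0928 × log₂(0.0928) = 0.3182
  p(1,2)=10/97: -0.1031 × log₂(0.1031) = 0.3379
  p(1,3)=4/97: -0.0412 × log₂(0.0412) = 0.1897
  p(2,0)=3/97: -0.0309 × log₂(0.0309) = 0.1551
  p(2,1)=3/97: -0.0309 × log₂(0.0309) = 0.1551
  p(2,2)=9/97: -0.0928 × log₂(0.0928) = 0.3182
  p(2,3)=1/97: -0.0103 × log₂(0.0103) = 0.0680
  p(3,0)=1/97: -0.0103 × log₂(0.0103) = 0.0680
  p(3,1)=6/97: -0.0619 × log₂(0.0619) = 0.2483
  p(3,2)=8/97: -0.0825 × log₂(0.0825) = 0.2969
  p(3,3)=4/97: -0.0412 × log₂(0.0412) = 0.1897
H(X,Y) = 3.7535 bits


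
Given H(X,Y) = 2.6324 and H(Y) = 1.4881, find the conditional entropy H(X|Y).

Chain rule: H(X,Y) = H(X|Y) + H(Y)
H(X|Y) = H(X,Y) - H(Y) = 2.6324 - 1.4881 = 1.1443 bits


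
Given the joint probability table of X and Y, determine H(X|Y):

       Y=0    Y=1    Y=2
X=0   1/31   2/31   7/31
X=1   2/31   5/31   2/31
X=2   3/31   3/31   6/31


H(X|Y) = Σ_y p(y) H(X|Y=y)
  p(Y=0) = 6/31, H(X|Y=0) = 1.4591
  p(Y=1) = 10/31, H(X|Y=1) = 1.4855
  p(Y=2) = 15/31, H(X|Y=2) = 1.4295
H(X|Y) = 0.1935×1.4591 + 0.3226×1.4855 + 0.4839×1.4295 = 1.4533 bits


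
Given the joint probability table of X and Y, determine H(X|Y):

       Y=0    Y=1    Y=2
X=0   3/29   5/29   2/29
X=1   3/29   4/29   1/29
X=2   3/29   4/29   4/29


H(X|Y) = Σ_y p(y) H(X|Y=y)
  p(Y=0) = 9/29, H(X|Y=0) = 1.5850
  p(Y=1) = 13/29, H(X|Y=1) = 1.5766
  p(Y=2) = 7/29, H(X|Y=2) = 1.3788
H(X|Y) = 0.3103×1.5850 + 0.4483×1.5766 + 0.2414×1.3788 = 1.5315 bits


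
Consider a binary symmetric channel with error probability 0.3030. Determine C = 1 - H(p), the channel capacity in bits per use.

For BSC with error probability p:
C = 1 - H(p) where H(p) is binary entropy
H(0.3030) = -0.3030 × log₂(0.3030) - 0.6970 × log₂(0.6970)
H(p) = 0.8849
C = 1 - 0.8849 = 0.1151 bits/use


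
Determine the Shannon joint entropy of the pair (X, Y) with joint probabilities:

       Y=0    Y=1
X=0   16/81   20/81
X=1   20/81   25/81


H(X,Y) = -Σ p(x,y) log₂ p(x,y)
  p(0,0)=16/81: -0.1975 × log₂(0.1975) = 0.4622
  p(0,1)=20/81: -0.2469 × log₂(0.2469) = 0.4983
  p(1,0)=20/81: -0.2469 × log₂(0.2469) = 0.4983
  p(1,1)=25/81: -0.3086 × log₂(0.3086) = 0.5235
H(X,Y) = 1.9822 bits


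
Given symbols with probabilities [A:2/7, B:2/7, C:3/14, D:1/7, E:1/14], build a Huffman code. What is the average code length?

Huffman tree construction:
Combine smallest probabilities repeatedly
Resulting codes:
  A: 10 (length 2)
  B: 11 (length 2)
  C: 00 (length 2)
  D: 011 (length 3)
  E: 010 (length 3)
Average length = Σ p(s) × length(s) = 2.2143 bits


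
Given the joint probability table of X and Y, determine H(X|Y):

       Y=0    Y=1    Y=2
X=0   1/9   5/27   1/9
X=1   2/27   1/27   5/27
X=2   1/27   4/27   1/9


H(X|Y) = Σ_y p(y) H(X|Y=y)
  p(Y=0) = 2/9, H(X|Y=0) = 1.4591
  p(Y=1) = 10/27, H(X|Y=1) = 1.3610
  p(Y=2) = 11/27, H(X|Y=2) = 1.5395
H(X|Y) = 0.2222×1.4591 + 0.3704×1.3610 + 0.4074×1.5395 = 1.4555 bits


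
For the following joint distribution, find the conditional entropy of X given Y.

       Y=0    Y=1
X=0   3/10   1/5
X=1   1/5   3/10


H(X|Y) = Σ_y p(y) H(X|Y=y)
  p(Y=0) = 1/2, H(X|Y=0) = 0.9710
  p(Y=1) = 1/2, H(X|Y=1) = 0.9710
H(X|Y) = 0.5000×0.9710 + 0.5000×0.9710 = 0.9710 bits


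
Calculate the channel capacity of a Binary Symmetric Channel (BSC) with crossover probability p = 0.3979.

For BSC with error probability p:
C = 1 - H(p) where H(p) is binary entropy
H(0.3979) = -0.3979 × log₂(0.3979) - 0.6021 × log₂(0.6021)
H(p) = 0.9697
C = 1 - 0.9697 = 0.0303 bits/use


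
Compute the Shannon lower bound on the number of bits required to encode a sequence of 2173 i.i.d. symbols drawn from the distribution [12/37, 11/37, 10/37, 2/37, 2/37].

Entropy H = 2.0124 bits/symbol
Minimum bits = H × n = 2.0124 × 2173
= 4372.85 bits


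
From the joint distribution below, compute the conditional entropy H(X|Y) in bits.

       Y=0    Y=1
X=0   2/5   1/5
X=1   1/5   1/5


H(X|Y) = Σ_y p(y) H(X|Y=y)
  p(Y=0) = 3/5, H(X|Y=0) = 0.9183
  p(Y=1) = 2/5, H(X|Y=1) = 1.0000
H(X|Y) = 0.6000×0.9183 + 0.4000×1.0000 = 0.9510 bits


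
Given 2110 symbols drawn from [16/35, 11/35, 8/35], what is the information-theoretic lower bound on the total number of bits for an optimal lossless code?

Entropy H = 1.5277 bits/symbol
Minimum bits = H × n = 1.5277 × 2110
= 3223.55 bits


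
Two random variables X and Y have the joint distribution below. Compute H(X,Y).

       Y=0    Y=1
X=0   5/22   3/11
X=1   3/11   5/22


H(X,Y) = -Σ p(x,y) log₂ p(x,y)
  p(0,0)=5/22: -0.2273 × log₂(0.2273) = 0.4858
  p(0,1)=3/11: -0.2727 × log₂(0.2727) = 0.5112
  p(1,0)=3/11: -0.2727 × log₂(0.2727) = 0.5112
  p(1,1)=5/22: -0.2273 × log₂(0.2273) = 0.4858
H(X,Y) = 1.9940 bits


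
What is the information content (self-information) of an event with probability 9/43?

Information content I(x) = -log₂(p(x))
I = -log₂(9/43) = -log₂(0.2093)
I = 2.2563 bits


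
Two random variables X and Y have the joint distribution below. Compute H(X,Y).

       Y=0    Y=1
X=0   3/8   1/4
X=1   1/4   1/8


H(X,Y) = -Σ p(x,y) log₂ p(x,y)
  p(0,0)=3/8: -0.3750 × log₂(0.3750) = 0.5306
  p(0,1)=1/4: -0.2500 × log₂(0.2500) = 0.5000
  p(1,0)=1/4: -0.2500 × log₂(0.2500) = 0.5000
  p(1,1)=1/8: -0.1250 × log₂(0.1250) = 0.3750
H(X,Y) = 1.9056 bits


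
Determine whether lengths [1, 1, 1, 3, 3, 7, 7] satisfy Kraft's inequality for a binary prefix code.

Kraft inequality: Σ 2^(-l_i) ≤ 1 for prefix-free code
Calculating: 2^(-1) + 2^(-1) + 2^(-1) + 2^(-3) + 2^(-3) + 2^(-7) + 2^(-7)
= 0.5 + 0.5 + 0.5 + 0.125 + 0.125 + 0.0078125 + 0.0078125
= 1.7656
Since 1.7656 > 1, prefix-free code does not exist


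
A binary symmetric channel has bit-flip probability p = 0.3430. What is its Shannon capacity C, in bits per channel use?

For BSC with error probability p:
C = 1 - H(p) where H(p) is binary entropy
H(0.3430) = -0.3430 × log₂(0.3430) - 0.6570 × log₂(0.6570)
H(p) = 0.9277
C = 1 - 0.9277 = 0.0723 bits/use


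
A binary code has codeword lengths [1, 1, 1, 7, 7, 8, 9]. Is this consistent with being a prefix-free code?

Kraft inequality: Σ 2^(-l_i) ≤ 1 for prefix-free code
Calculating: 2^(-1) + 2^(-1) + 2^(-1) + 2^(-7) + 2^(-7) + 2^(-8) + 2^(-9)
= 0.5 + 0.5 + 0.5 + 0.0078125 + 0.0078125 + 0.00390625 + 0.001953125
= 1.5215
Since 1.5215 > 1, prefix-free code does not exist


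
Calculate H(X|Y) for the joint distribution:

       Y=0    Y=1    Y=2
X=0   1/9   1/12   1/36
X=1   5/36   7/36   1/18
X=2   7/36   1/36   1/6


H(X|Y) = Σ_y p(y) H(X|Y=y)
  p(Y=0) = 4/9, H(X|Y=0) = 1.5462
  p(Y=1) = 11/36, H(X|Y=1) = 1.2407
  p(Y=2) = 1/4, H(X|Y=2) = 1.2244
H(X|Y) = 0.4444×1.5462 + 0.3056×1.2407 + 0.2500×1.2244 = 1.3724 bits


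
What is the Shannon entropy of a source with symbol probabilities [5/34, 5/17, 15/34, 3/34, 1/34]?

H(X) = -Σ p(x) log₂ p(x)
  -5/34 × log₂(5/34) = 0.4067
  -5/17 × log₂(5/17) = 0.5193
  -15/34 × log₂(15/34) = 0.5208
  -3/34 × log₂(3/34) = 0.3090
  -1/34 × log₂(1/34) = 0.1496
H(X) = 1.9055 bits


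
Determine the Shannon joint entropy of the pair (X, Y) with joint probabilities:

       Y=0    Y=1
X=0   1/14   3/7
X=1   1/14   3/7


H(X,Y) = -Σ p(x,y) log₂ p(x,y)
  p(0,0)=1/14: -0.0714 × log₂(0.0714) = 0.2720
  p(0,1)=3/7: -0.4286 × log₂(0.4286) = 0.5239
  p(1,0)=1/14: -0.0714 × log₂(0.0714) = 0.2720
  p(1,1)=3/7: -0.4286 × log₂(0.4286) = 0.5239
H(X,Y) = 1.5917 bits


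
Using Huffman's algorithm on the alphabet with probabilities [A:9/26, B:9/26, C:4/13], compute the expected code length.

Huffman tree construction:
Combine smallest probabilities repeatedly
Resulting codes:
  A: 11 (length 2)
  B: 0 (length 1)
  C: 10 (length 2)
Average length = Σ p(s) × length(s) = 1.6538 bits


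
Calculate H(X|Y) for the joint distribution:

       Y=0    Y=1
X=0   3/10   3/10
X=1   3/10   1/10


H(X|Y) = Σ_y p(y) H(X|Y=y)
  p(Y=0) = 3/5, H(X|Y=0) = 1.0000
  p(Y=1) = 2/5, H(X|Y=1) = 0.8113
H(X|Y) = 0.6000×1.0000 + 0.4000×0.8113 = 0.9245 bits


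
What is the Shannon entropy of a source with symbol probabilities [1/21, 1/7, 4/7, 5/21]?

H(X) = -Σ p(x) log₂ p(x)
  -1/21 × log₂(1/21) = 0.2092
  -1/7 × log₂(1/7) = 0.4011
  -4/7 × log₂(4/7) = 0.4613
  -5/21 × log₂(5/21) = 0.4929
H(X) = 1.5645 bits


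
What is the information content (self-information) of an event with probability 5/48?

Information content I(x) = -log₂(p(x))
I = -log₂(5/48) = -log₂(0.1042)
I = 3.2630 bits


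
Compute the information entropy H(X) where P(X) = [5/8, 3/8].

H(X) = -Σ p(x) log₂ p(x)
  -5/8 × log₂(5/8) = 0.4238
  -3/8 × log₂(3/8) = 0.5306
H(X) = 0.9544 bits


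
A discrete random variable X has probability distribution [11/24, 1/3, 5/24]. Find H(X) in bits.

H(X) = -Σ p(x) log₂ p(x)
  -11/24 × log₂(11/24) = 0.5159
  -1/3 × log₂(1/3) = 0.5283
  -5/24 × log₂(5/24) = 0.4715
H(X) = 1.5157 bits


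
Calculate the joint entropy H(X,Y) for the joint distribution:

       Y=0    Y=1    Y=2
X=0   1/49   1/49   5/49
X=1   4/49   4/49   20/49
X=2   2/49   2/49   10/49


H(X,Y) = -Σ p(x,y) log₂ p(x,y)
  p(0,0)=1/49: -0.0204 × log₂(0.0204) = 0.1146
  p(0,1)=1/49: -0.0204 × log₂(0.0204) = 0.1146
  p(0,2)=5/49: -0.1020 × log₂(0.1020) = 0.3360
  p(1,0)=4/49: -0.0816 × log₂(0.0816) = 0.2951
  p(1,1)=4/49: -0.0816 × log₂(0.0816) = 0.2951
  p(1,2)=20/49: -0.4082 × log₂(0.4082) = 0.5277
  p(2,0)=2/49: -0.0408 × log₂(0.0408) = 0.1884
  p(2,1)=2/49: -0.0408 × log₂(0.0408) = 0.1884
  p(2,2)=10/49: -0.2041 × log₂(0.2041) = 0.4679
H(X,Y) = 2.5276 bits


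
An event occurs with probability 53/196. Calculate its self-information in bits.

Information content I(x) = -log₂(p(x))
I = -log₂(53/196) = -log₂(0.2704)
I = 1.8868 bits


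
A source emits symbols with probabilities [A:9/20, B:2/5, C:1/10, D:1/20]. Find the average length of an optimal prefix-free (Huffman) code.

Huffman tree construction:
Combine smallest probabilities repeatedly
Resulting codes:
  A: 0 (length 1)
  B: 11 (length 2)
  C: 101 (length 3)
  D: 100 (length 3)
Average length = Σ p(s) × length(s) = 1.7000 bits


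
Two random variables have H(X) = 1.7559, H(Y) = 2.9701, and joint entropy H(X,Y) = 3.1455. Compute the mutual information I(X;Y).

I(X;Y) = H(X) + H(Y) - H(X,Y)
I(X;Y) = 1.7559 + 2.9701 - 3.1455 = 1.5805 bits


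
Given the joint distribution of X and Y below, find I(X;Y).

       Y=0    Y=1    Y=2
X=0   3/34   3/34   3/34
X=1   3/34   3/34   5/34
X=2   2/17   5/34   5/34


H(X) = 1.5614, H(Y) = 1.5763, H(X,Y) = 3.1285
I(X;Y) = H(X) + H(Y) - H(X,Y) = 0.0092 bits


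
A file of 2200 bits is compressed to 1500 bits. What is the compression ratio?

Compression ratio = Original / Compressed
= 2200 / 1500 = 1.47:1


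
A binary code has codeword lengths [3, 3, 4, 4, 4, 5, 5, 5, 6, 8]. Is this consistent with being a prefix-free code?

Kraft inequality: Σ 2^(-l_i) ≤ 1 for prefix-free code
Calculating: 2^(-3) + 2^(-3) + 2^(-4) + 2^(-4) + 2^(-4) + 2^(-5) + 2^(-5) + 2^(-5) + 2^(-6) + 2^(-8)
= 0.125 + 0.125 + 0.0625 + 0.0625 + 0.0625 + 0.03125 + 0.03125 + 0.03125 + 0.015625 + 0.00390625
= 0.5508
Since 0.5508 ≤ 1, prefix-free code exists


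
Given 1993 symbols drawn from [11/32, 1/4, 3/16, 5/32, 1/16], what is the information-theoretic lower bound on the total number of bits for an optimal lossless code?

Entropy H = 2.1508 bits/symbol
Minimum bits = H × n = 2.1508 × 1993
= 4286.62 bits


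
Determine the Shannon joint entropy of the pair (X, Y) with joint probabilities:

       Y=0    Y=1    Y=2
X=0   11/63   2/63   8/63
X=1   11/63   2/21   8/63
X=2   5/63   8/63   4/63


H(X,Y) = -Σ p(x,y) log₂ p(x,y)
  p(0,0)=11/63: -0.1746 × log₂(0.1746) = 0.4396
  p(0,1)=2/63: -0.0317 × log₂(0.0317) = 0.1580
  p(0,2)=8/63: -0.1270 × log₂(0.1270) = 0.3781
  p(1,0)=11/63: -0.1746 × log₂(0.1746) = 0.4396
  p(1,1)=2/21: -0.0952 × log₂(0.0952) = 0.3231
  p(1,2)=8/63: -0.1270 × log₂(0.1270) = 0.3781
  p(2,0)=5/63: -0.0794 × log₂(0.0794) = 0.2901
  p(2,1)=8/63: -0.1270 × log₂(0.1270) = 0.3781
  p(2,2)=4/63: -0.0635 × log₂(0.0635) = 0.2525
H(X,Y) = 3.0372 bits


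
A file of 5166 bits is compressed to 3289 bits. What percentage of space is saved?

Space savings = (1 - Compressed/Original) × 100%
= (1 - 3289/5166) × 100%
= 36.33%


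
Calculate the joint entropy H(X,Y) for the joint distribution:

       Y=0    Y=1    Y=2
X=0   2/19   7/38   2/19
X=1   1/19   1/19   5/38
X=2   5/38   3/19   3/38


H(X,Y) = -Σ p(x,y) log₂ p(x,y)
  p(0,0)=2/19: -0.1053 × log₂(0.1053) = 0.3419
  p(0,1)=7/38: -0.1842 × log₂(0.1842) = 0.4496
  p(0,2)=2/19: -0.1053 × log₂(0.1053) = 0.3419
  p(1,0)=1/19: -0.0526 × log₂(0.0526) = 0.2236
  p(1,1)=1/19: -0.0526 × log₂(0.0526) = 0.2236
  p(1,2)=5/38: -0.1316 × log₂(0.1316) = 0.3850
  p(2,0)=5/38: -0.1316 × log₂(0.1316) = 0.3850
  p(2,1)=3/19: -0.1579 × log₂(0.1579) = 0.4205
  p(2,2)=3/38: -0.0789 × log₂(0.0789) = 0.2892
H(X,Y) = 3.0602 bits


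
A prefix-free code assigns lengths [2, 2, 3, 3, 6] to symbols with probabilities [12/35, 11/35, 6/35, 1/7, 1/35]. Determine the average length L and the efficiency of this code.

Average length L = Σ p_i × l_i = 2.4286 bits
Entropy H = 2.0381 bits
Efficiency η = H/L × 100% = 83.92%


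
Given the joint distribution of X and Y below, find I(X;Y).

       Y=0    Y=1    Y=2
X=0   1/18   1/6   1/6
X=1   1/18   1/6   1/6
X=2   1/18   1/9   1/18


H(X) = 1.5420, H(Y) = 1.4807, H(X,Y) = 3.0022
I(X;Y) = H(X) + H(Y) - H(X,Y) = 0.0205 bits


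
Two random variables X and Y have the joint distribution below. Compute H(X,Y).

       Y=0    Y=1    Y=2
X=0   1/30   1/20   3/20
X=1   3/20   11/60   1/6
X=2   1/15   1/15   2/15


H(X,Y) = -Σ p(x,y) log₂ p(x,y)
  p(0,0)=1/30: -0.0333 × log₂(0.0333) = 0.1636
  p(0,1)=1/20: -0.0500 × log₂(0.0500) = 0.2161
  p(0,2)=3/20: -0.1500 × log₂(0.1500) = 0.4105
  p(1,0)=3/20: -0.1500 × log₂(0.1500) = 0.4105
  p(1,1)=11/60: -0.1833 × log₂(0.1833) = 0.4487
  p(1,2)=1/6: -0.1667 × log₂(0.1667) = 0.4308
  p(2,0)=1/15: -0.0667 × log₂(0.0667) = 0.2605
  p(2,1)=1/15: -0.0667 × log₂(0.0667) = 0.2605
  p(2,2)=2/15: -0.1333 × log₂(0.1333) = 0.3876
H(X,Y) = 2.9888 bits


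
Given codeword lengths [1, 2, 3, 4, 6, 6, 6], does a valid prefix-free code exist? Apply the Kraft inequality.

Kraft inequality: Σ 2^(-l_i) ≤ 1 for prefix-free code
Calculating: 2^(-1) + 2^(-2) + 2^(-3) + 2^(-4) + 2^(-6) + 2^(-6) + 2^(-6)
= 0.5 + 0.25 + 0.125 + 0.0625 + 0.015625 + 0.015625 + 0.015625
= 0.9844
Since 0.9844 ≤ 1, prefix-free code exists


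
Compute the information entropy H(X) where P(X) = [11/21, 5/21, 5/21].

H(X) = -Σ p(x) log₂ p(x)
  -11/21 × log₂(11/21) = 0.4887
  -5/21 × log₂(5/21) = 0.4929
  -5/21 × log₂(5/21) = 0.4929
H(X) = 1.4746 bits


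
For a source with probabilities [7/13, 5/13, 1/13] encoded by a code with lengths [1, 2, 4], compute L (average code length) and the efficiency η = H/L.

Average length L = Σ p_i × l_i = 1.6154 bits
Entropy H = 1.2957 bits
Efficiency η = H/L × 100% = 80.21%


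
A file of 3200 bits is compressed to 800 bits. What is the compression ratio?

Compression ratio = Original / Compressed
= 3200 / 800 = 4.00:1


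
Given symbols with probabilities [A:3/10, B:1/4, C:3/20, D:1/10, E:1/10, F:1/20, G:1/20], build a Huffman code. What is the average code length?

Huffman tree construction:
Combine smallest probabilities repeatedly
Resulting codes:
  A: 11 (length 2)
  B: 01 (length 2)
  C: 101 (length 3)
  D: 000 (length 3)
  E: 001 (length 3)
  F: 1000 (length 4)
  G: 1001 (length 4)
Average length = Σ p(s) × length(s) = 2.5500 bits


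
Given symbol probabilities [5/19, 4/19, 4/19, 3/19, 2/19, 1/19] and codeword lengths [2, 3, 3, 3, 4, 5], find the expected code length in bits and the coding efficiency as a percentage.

Average length L = Σ p_i × l_i = 2.9474 bits
Entropy H = 2.4393 bits
Efficiency η = H/L × 100% = 82.76%


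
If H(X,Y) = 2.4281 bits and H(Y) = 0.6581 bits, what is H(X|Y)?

Chain rule: H(X,Y) = H(X|Y) + H(Y)
H(X|Y) = H(X,Y) - H(Y) = 2.4281 - 0.6581 = 1.77 bits


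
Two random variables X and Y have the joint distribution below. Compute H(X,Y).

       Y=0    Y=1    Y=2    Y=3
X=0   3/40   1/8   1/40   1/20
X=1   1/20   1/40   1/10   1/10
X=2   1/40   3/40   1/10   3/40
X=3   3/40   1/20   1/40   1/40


H(X,Y) = -Σ p(x,y) log₂ p(x,y)
  p(0,0)=3/40: -0.0750 × log₂(0.0750) = 0.2803
  p(0,1)=1/8: -0.1250 × log₂(0.1250) = 0.3750
  p(0,2)=1/40: -0.0250 × log₂(0.0250) = 0.1330
  p(0,3)=1/20: -0.0500 × log₂(0.0500) = 0.2161
  p(1,0)=1/20: -0.0500 × log₂(0.0500) = 0.2161
  p(1,1)=1/40: -0.0250 × log₂(0.0250) = 0.1330
  p(1,2)=1/10: -0.1000 × log₂(0.1000) = 0.3322
  p(1,3)=1/10: -0.1000 × log₂(0.1000) = 0.3322
  p(2,0)=1/40: -0.0250 × log₂(0.0250) = 0.1330
  p(2,1)=3/40: -0.0750 × log₂(0.0750) = 0.2803
  p(2,2)=1/10: -0.1000 × log₂(0.1000) = 0.3322
  p(2,3)=3/40: -0.0750 × log₂(0.0750) = 0.2803
  p(3,0)=3/40: -0.0750 × log₂(0.0750) = 0.2803
  p(3,1)=1/20: -0.0500 × log₂(0.0500) = 0.2161
  p(3,2)=1/40: -0.0250 × log₂(0.0250) = 0.1330
  p(3,3)=1/40: -0.0250 × log₂(0.0250) = 0.1330
H(X,Y) = 3.8062 bits


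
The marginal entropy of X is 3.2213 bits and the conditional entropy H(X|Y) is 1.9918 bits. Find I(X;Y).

I(X;Y) = H(X) - H(X|Y)
I(X;Y) = 3.2213 - 1.9918 = 1.2295 bits


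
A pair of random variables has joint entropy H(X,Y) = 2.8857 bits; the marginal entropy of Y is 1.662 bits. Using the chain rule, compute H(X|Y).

Chain rule: H(X,Y) = H(X|Y) + H(Y)
H(X|Y) = H(X,Y) - H(Y) = 2.8857 - 1.662 = 1.2237 bits


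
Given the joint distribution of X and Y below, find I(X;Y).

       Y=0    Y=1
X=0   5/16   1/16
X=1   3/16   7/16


H(X) = 0.9544, H(Y) = 1.0000, H(X,Y) = 1.7490
I(X;Y) = H(X) + H(Y) - H(X,Y) = 0.2054 bits


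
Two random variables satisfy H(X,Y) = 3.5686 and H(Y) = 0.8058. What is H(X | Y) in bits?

Chain rule: H(X,Y) = H(X|Y) + H(Y)
H(X|Y) = H(X,Y) - H(Y) = 3.5686 - 0.8058 = 2.7628 bits


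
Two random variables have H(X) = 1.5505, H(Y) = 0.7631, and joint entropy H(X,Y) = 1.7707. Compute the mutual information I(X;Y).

I(X;Y) = H(X) + H(Y) - H(X,Y)
I(X;Y) = 1.5505 + 0.7631 - 1.7707 = 0.5429 bits


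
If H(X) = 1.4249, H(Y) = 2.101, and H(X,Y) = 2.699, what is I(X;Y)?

I(X;Y) = H(X) + H(Y) - H(X,Y)
I(X;Y) = 1.4249 + 2.101 - 2.699 = 0.8269 bits


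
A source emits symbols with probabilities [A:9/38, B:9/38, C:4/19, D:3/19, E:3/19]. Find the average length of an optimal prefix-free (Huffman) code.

Huffman tree construction:
Combine smallest probabilities repeatedly
Resulting codes:
  A: 01 (length 2)
  B: 10 (length 2)
  C: 00 (length 2)
  D: 110 (length 3)
  E: 111 (length 3)
Average length = Σ p(s) × length(s) = 2.3158 bits


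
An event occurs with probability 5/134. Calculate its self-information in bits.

Information content I(x) = -log₂(p(x))
I = -log₂(5/134) = -log₂(0.0373)
I = 4.7442 bits


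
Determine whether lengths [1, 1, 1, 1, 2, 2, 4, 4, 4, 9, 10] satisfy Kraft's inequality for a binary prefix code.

Kraft inequality: Σ 2^(-l_i) ≤ 1 for prefix-free code
Calculating: 2^(-1) + 2^(-1) + 2^(-1) + 2^(-1) + 2^(-2) + 2^(-2) + 2^(-4) + 2^(-4) + 2^(-4) + 2^(-9) + 2^(-10)
= 0.5 + 0.5 + 0.5 + 0.5 + 0.25 + 0.25 + 0.0625 + 0.0625 + 0.0625 + 0.001953125 + 0.0009765625
= 2.6904
Since 2.6904 > 1, prefix-free code does not exist


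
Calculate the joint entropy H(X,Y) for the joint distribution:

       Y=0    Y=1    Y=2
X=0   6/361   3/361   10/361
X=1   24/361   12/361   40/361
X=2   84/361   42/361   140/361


H(X,Y) = -Σ p(x,y) log₂ p(x,y)
  p(0,0)=6/361: -0.0166 × log₂(0.0166) = 0.0982
  p(0,1)=3/361: -0.0083 × log₂(0.0083) = 0.0574
  p(0,2)=10/361: -0.0277 × log₂(0.0277) = 0.1433
  p(1,0)=24/361: -0.0665 × log₂(0.0665) = 0.2600
  p(1,1)=12/361: -0.0332 × log₂(0.0332) = 0.1632
  p(1,2)=40/361: -0.1108 × log₂(0.1108) = 0.3517
  p(2,0)=84/361: -0.2327 × log₂(0.2327) = 0.4895
  p(2,1)=42/361: -0.1163 × log₂(0.1163) = 0.3611
  p(2,2)=140/361: -0.3878 × log₂(0.3878) = 0.5300
H(X,Y) = 2.4544 bits


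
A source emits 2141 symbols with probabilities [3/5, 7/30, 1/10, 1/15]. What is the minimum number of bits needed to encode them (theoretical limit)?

Entropy H = 1.5247 bits/symbol
Minimum bits = H × n = 1.5247 × 2141
= 3264.43 bits


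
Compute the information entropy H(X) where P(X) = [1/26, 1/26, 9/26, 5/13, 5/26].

H(X) = -Σ p(x) log₂ p(x)
  -1/26 × log₂(1/26) = 0.1808
  -1/26 × log₂(1/26) = 0.1808
  -9/26 × log₂(9/26) = 0.5298
  -5/13 × log₂(5/13) = 0.5302
  -5/26 × log₂(5/26) = 0.4574
H(X) = 1.8790 bits


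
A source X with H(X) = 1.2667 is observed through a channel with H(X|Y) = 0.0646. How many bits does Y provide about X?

I(X;Y) = H(X) - H(X|Y)
I(X;Y) = 1.2667 - 0.0646 = 1.2021 bits


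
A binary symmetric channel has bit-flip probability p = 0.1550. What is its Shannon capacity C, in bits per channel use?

For BSC with error probability p:
C = 1 - H(p) where H(p) is binary entropy
H(0.1550) = -0.1550 × log₂(0.1550) - 0.8450 × log₂(0.8450)
H(p) = 0.6222
C = 1 - 0.6222 = 0.3778 bits/use


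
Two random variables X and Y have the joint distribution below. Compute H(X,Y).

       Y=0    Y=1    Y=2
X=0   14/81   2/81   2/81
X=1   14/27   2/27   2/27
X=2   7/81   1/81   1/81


H(X,Y) = -Σ p(x,y) log₂ p(x,y)
  p(0,0)=14/81: -0.1728 × log₂(0.1728) = 0.4377
  p(0,1)=2/81: -0.0247 × log₂(0.0247) = 0.1318
  p(0,2)=2/81: -0.0247 × log₂(0.0247) = 0.1318
  p(1,0)=14/27: -0.5185 × log₂(0.5185) = 0.4913
  p(1,1)=2/27: -0.0741 × log₂(0.0741) = 0.2781
  p(1,2)=2/27: -0.0741 × log₂(0.0741) = 0.2781
  p(2,0)=7/81: -0.0864 × log₂(0.0864) = 0.3053
  p(2,1)=1/81: -0.0123 × log₂(0.0123) = 0.0783
  p(2,2)=1/81: -0.0123 × log₂(0.0123) = 0.0783
H(X,Y) = 2.2108 bits


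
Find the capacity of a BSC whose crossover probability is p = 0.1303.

For BSC with error probability p:
C = 1 - H(p) where H(p) is binary entropy
H(0.1303) = -0.1303 × log₂(0.1303) - 0.8697 × log₂(0.8697)
H(p) = 0.5583
C = 1 - 0.5583 = 0.4417 bits/use


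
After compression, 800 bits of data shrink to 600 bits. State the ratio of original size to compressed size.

Compression ratio = Original / Compressed
= 800 / 600 = 1.33:1


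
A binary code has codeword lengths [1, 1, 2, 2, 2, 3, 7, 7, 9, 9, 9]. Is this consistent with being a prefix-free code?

Kraft inequality: Σ 2^(-l_i) ≤ 1 for prefix-free code
Calculating: 2^(-1) + 2^(-1) + 2^(-2) + 2^(-2) + 2^(-2) + 2^(-3) + 2^(-7) + 2^(-7) + 2^(-9) + 2^(-9) + 2^(-9)
= 0.5 + 0.5 + 0.25 + 0.25 + 0.25 + 0.125 + 0.0078125 + 0.0078125 + 0.001953125 + 0.001953125 + 0.001953125
= 1.8965
Since 1.8965 > 1, prefix-free code does not exist


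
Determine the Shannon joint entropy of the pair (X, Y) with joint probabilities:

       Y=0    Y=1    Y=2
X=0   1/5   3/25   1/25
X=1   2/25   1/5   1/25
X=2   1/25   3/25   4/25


H(X,Y) = -Σ p(x,y) log₂ p(x,y)
  p(0,0)=1/5: -0.2000 × log₂(0.2000) = 0.4644
  p(0,1)=3/25: -0.1200 × log₂(0.1200) = 0.3671
  p(0,2)=1/25: -0.0400 × log₂(0.0400) = 0.1858
  p(1,0)=2/25: -0.0800 × log₂(0.0800) = 0.2915
  p(1,1)=1/5: -0.2000 × log₂(0.2000) = 0.4644
  p(1,2)=1/25: -0.0400 × log₂(0.0400) = 0.1858
  p(2,0)=1/25: -0.0400 × log₂(0.0400) = 0.1858
  p(2,1)=3/25: -0.1200 × log₂(0.1200) = 0.3671
  p(2,2)=4/25: -0.1600 × log₂(0.1600) = 0.4230
H(X,Y) = 2.9347 bits


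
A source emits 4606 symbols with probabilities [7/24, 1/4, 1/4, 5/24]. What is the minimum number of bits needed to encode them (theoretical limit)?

Entropy H = 1.9899 bits/symbol
Minimum bits = H × n = 1.9899 × 4606
= 9165.64 bits


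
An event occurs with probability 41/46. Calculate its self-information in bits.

Information content I(x) = -log₂(p(x))
I = -log₂(41/46) = -log₂(0.8913)
I = 0.1660 bits


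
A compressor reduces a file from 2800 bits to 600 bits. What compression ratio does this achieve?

Compression ratio = Original / Compressed
= 2800 / 600 = 4.67:1


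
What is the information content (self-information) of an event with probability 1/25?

Information content I(x) = -log₂(p(x))
I = -log₂(1/25) = -log₂(0.0400)
I = 4.6439 bits


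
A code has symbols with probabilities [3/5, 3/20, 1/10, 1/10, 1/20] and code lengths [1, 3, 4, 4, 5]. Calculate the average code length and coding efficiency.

Average length L = Σ p_i × l_i = 2.1000 bits
Entropy H = 1.7332 bits
Efficiency η = H/L × 100% = 82.53%


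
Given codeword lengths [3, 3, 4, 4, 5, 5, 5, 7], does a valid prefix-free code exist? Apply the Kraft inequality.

Kraft inequality: Σ 2^(-l_i) ≤ 1 for prefix-free code
Calculating: 2^(-3) + 2^(-3) + 2^(-4) + 2^(-4) + 2^(-5) + 2^(-5) + 2^(-5) + 2^(-7)
= 0.125 + 0.125 + 0.0625 + 0.0625 + 0.03125 + 0.03125 + 0.03125 + 0.0078125
= 0.4766
Since 0.4766 ≤ 1, prefix-free code exists


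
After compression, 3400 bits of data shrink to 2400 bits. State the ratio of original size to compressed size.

Compression ratio = Original / Compressed
= 3400 / 2400 = 1.42:1


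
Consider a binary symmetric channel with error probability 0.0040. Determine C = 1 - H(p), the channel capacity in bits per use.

For BSC with error probability p:
C = 1 - H(p) where H(p) is binary entropy
H(0.0040) = -0.0040 × log₂(0.0040) - 0.9960 × log₂(0.9960)
H(p) = 0.0376
C = 1 - 0.0376 = 0.9624 bits/use


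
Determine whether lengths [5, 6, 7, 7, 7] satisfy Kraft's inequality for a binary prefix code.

Kraft inequality: Σ 2^(-l_i) ≤ 1 for prefix-free code
Calculating: 2^(-5) + 2^(-6) + 2^(-7) + 2^(-7) + 2^(-7)
= 0.03125 + 0.015625 + 0.0078125 + 0.0078125 + 0.0078125
= 0.0703
Since 0.0703 ≤ 1, prefix-free code exists


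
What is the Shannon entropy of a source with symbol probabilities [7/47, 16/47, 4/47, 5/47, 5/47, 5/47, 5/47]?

H(X) = -Σ p(x) log₂ p(x)
  -7/47 × log₂(7/47) = 0.4092
  -16/47 × log₂(16/47) = 0.5292
  -4/47 × log₂(4/47) = 0.3025
  -5/47 × log₂(5/47) = 0.3439
  -5/47 × log₂(5/47) = 0.3439
  -5/47 × log₂(5/47) = 0.3439
  -5/47 × log₂(5/47) = 0.3439
H(X) = 2.6165 bits


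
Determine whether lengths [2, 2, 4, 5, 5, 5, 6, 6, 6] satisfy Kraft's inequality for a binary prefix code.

Kraft inequality: Σ 2^(-l_i) ≤ 1 for prefix-free code
Calculating: 2^(-2) + 2^(-2) + 2^(-4) + 2^(-5) + 2^(-5) + 2^(-5) + 2^(-6) + 2^(-6) + 2^(-6)
= 0.25 + 0.25 + 0.0625 + 0.03125 + 0.03125 + 0.03125 + 0.015625 + 0.015625 + 0.015625
= 0.7031
Since 0.7031 ≤ 1, prefix-free code exists


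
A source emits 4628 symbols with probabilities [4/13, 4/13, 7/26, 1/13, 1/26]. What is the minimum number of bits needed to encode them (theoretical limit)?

Entropy H = 2.0215 bits/symbol
Minimum bits = H × n = 2.0215 × 4628
= 9355.67 bits


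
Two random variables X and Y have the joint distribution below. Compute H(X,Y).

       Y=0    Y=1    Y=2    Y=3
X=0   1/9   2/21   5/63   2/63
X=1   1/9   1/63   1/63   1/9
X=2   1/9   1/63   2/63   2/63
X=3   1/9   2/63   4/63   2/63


H(X,Y) = -Σ p(x,y) log₂ p(x,y)
  p(0,0)=1/9: -0.1111 × log₂(0.1111) = 0.3522
  p(0,1)=2/21: -0.0952 × log₂(0.0952) = 0.3231
  p(0,2)=5/63: -0.0794 × log₂(0.0794) = 0.2901
  p(0,3)=2/63: -0.0317 × log₂(0.0317) = 0.1580
  p(1,0)=1/9: -0.1111 × log₂(0.1111) = 0.3522
  p(1,1)=1/63: -0.0159 × log₂(0.0159) = 0.0949
  p(1,2)=1/63: -0.0159 × log₂(0.0159) = 0.0949
  p(1,3)=1/9: -0.1111 × log₂(0.1111) = 0.3522
  p(2,0)=1/9: -0.1111 × log₂(0.1111) = 0.3522
  p(2,1)=1/63: -0.0159 × log₂(0.0159) = 0.0949
  p(2,2)=2/63: -0.0317 × log₂(0.0317) = 0.1580
  p(2,3)=2/63: -0.0317 × log₂(0.0317) = 0.1580
  p(3,0)=1/9: -0.1111 × log₂(0.1111) = 0.3522
  p(3,1)=2/63: -0.0317 × log₂(0.0317) = 0.1580
  p(3,2)=4/63: -0.0635 × log₂(0.0635) = 0.2525
  p(3,3)=2/63: -0.0317 × log₂(0.0317) = 0.1580
H(X,Y) = 3.7015 bits


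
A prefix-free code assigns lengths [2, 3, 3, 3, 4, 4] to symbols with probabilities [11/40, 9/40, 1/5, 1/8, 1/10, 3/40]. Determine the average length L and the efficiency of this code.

Average length L = Σ p_i × l_i = 2.9000 bits
Entropy H = 2.4482 bits
Efficiency η = H/L × 100% = 84.42%


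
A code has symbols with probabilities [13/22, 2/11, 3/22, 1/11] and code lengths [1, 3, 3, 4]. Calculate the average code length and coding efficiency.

Average length L = Σ p_i × l_i = 1.9091 bits
Entropy H = 1.6021 bits
Efficiency η = H/L × 100% = 83.92%


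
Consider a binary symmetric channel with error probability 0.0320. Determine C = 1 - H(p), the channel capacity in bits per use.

For BSC with error probability p:
C = 1 - H(p) where H(p) is binary entropy
H(0.0320) = -0.0320 × log₂(0.0320) - 0.9680 × log₂(0.9680)
H(p) = 0.2043
C = 1 - 0.2043 = 0.7957 bits/use


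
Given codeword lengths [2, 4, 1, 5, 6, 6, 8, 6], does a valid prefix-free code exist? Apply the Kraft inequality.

Kraft inequality: Σ 2^(-l_i) ≤ 1 for prefix-free code
Calculating: 2^(-2) + 2^(-4) + 2^(-1) + 2^(-5) + 2^(-6) + 2^(-6) + 2^(-8) + 2^(-6)
= 0.25 + 0.0625 + 0.5 + 0.03125 + 0.015625 + 0.015625 + 0.00390625 + 0.015625
= 0.8945
Since 0.8945 ≤ 1, prefix-free code exists


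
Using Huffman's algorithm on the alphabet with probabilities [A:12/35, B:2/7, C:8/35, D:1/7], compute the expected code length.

Huffman tree construction:
Combine smallest probabilities repeatedly
Resulting codes:
  A: 11 (length 2)
  B: 10 (length 2)
  C: 01 (length 2)
  D: 00 (length 2)
Average length = Σ p(s) × length(s) = 2.0000 bits


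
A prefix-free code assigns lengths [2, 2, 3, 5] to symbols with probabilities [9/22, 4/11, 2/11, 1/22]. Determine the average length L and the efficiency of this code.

Average length L = Σ p_i × l_i = 2.3182 bits
Entropy H = 1.7081 bits
Efficiency η = H/L × 100% = 73.68%


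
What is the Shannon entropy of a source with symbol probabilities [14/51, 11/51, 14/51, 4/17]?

H(X) = -Σ p(x) log₂ p(x)
  -14/51 × log₂(14/51) = 0.5120
  -11/51 × log₂(11/51) = 0.4773
  -14/51 × log₂(14/51) = 0.5120
  -4/17 × log₂(4/17) = 0.4912
H(X) = 1.9924 bits


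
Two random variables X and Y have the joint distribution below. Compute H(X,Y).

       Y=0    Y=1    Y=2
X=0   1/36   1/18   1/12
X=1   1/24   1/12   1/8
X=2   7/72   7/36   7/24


H(X,Y) = -Σ p(x,y) log₂ p(x,y)
  p(0,0)=1/36: -0.0278 × log₂(0.0278) = 0.1436
  p(0,1)=1/18: -0.0556 × log₂(0.0556) = 0.2317
  p(0,2)=1/12: -0.0833 × log₂(0.0833) = 0.2987
  p(1,0)=1/24: -0.0417 × log₂(0.0417) = 0.1910
  p(1,1)=1/12: -0.0833 × log₂(0.0833) = 0.2987
  p(1,2)=1/8: -0.1250 × log₂(0.1250) = 0.3750
  p(2,0)=7/72: -0.0972 × log₂(0.0972) = 0.3269
  p(2,1)=7/36: -0.1944 × log₂(0.1944) = 0.4594
  p(2,2)=7/24: -0.2917 × log₂(0.2917) = 0.5185
H(X,Y) = 2.8436 bits


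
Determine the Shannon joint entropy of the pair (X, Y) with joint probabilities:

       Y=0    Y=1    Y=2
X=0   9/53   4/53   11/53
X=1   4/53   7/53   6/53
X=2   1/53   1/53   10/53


H(X,Y) = -Σ p(x,y) log₂ p(x,y)
  p(0,0)=9/53: -0.1698 × log₂(0.1698) = 0.4344
  p(0,1)=4/53: -0.0755 × log₂(0.0755) = 0.2814
  p(0,2)=11/53: -0.2075 × log₂(0.2075) = 0.4708
  p(1,0)=4/53: -0.0755 × log₂(0.0755) = 0.2814
  p(1,1)=7/53: -0.1321 × log₂(0.1321) = 0.3857
  p(1,2)=6/53: -0.1132 × log₂(0.1132) = 0.3558
  p(2,0)=1/53: -0.0189 × log₂(0.0189) = 0.1081
  p(2,1)=1/53: -0.0189 × log₂(0.0189) = 0.1081
  p(2,2)=10/53: -0.1887 × log₂(0.1887) = 0.4540
H(X,Y) = 2.8796 bits


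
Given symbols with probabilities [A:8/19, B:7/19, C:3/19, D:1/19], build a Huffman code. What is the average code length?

Huffman tree construction:
Combine smallest probabilities repeatedly
Resulting codes:
  A: 0 (length 1)
  B: 11 (length 2)
  C: 101 (length 3)
  D: 100 (length 3)
Average length = Σ p(s) × length(s) = 1.7895 bits


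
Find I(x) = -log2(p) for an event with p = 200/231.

Information content I(x) = -log₂(p(x))
I = -log₂(200/231) = -log₂(0.8658)
I = 0.2079 bits


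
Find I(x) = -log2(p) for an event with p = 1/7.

Information content I(x) = -log₂(p(x))
I = -log₂(1/7) = -log₂(0.1429)
I = 2.8074 bits


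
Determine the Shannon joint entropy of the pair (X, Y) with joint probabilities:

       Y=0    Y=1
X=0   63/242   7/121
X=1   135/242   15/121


H(X,Y) = -Σ p(x,y) log₂ p(x,y)
  p(0,0)=63/242: -0.2603 × log₂(0.2603) = 0.5055
  p(0,1)=7/121: -0.0579 × log₂(0.0579) = 0.2379
  p(1,0)=135/242: -0.5579 × log₂(0.5579) = 0.4697
  p(1,1)=15/121: -0.1240 × log₂(0.1240) = 0.3734
H(X,Y) = 1.5864 bits


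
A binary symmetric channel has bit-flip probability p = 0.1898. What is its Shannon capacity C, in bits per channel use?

For BSC with error probability p:
C = 1 - H(p) where H(p) is binary entropy
H(0.1898) = -0.1898 × log₂(0.1898) - 0.8102 × log₂(0.8102)
H(p) = 0.7011
C = 1 - 0.7011 = 0.2989 bits/use


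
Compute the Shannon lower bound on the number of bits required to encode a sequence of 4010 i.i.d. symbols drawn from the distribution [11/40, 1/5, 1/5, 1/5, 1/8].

Entropy H = 2.2803 bits/symbol
Minimum bits = H × n = 2.2803 × 4010
= 9144.18 bits


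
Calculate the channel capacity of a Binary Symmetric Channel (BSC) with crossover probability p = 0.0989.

For BSC with error probability p:
C = 1 - H(p) where H(p) is binary entropy
H(0.0989) = -0.0989 × log₂(0.0989) - 0.9011 × log₂(0.9011)
H(p) = 0.4655
C = 1 - 0.4655 = 0.5345 bits/use


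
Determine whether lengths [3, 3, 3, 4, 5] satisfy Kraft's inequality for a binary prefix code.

Kraft inequality: Σ 2^(-l_i) ≤ 1 for prefix-free code
Calculating: 2^(-3) + 2^(-3) + 2^(-3) + 2^(-4) + 2^(-5)
= 0.125 + 0.125 + 0.125 + 0.0625 + 0.03125
= 0.4688
Since 0.4688 ≤ 1, prefix-free code exists


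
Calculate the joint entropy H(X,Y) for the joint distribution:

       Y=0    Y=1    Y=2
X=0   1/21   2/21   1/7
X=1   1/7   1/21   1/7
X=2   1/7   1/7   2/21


H(X,Y) = -Σ p(x,y) log₂ p(x,y)
  p(0,0)=1/21: -0.0476 × log₂(0.0476) = 0.2092
  p(0,1)=2/21: -0.0952 × log₂(0.0952) = 0.3231
  p(0,2)=1/7: -0.1429 × log₂(0.1429) = 0.4011
  p(1,0)=1/7: -0.1429 × log₂(0.1429) = 0.4011
  p(1,1)=1/21: -0.0476 × log₂(0.0476) = 0.2092
  p(1,2)=1/7: -0.1429 × log₂(0.1429) = 0.4011
  p(2,0)=1/7: -0.1429 × log₂(0.1429) = 0.4011
  p(2,1)=1/7: -0.1429 × log₂(0.1429) = 0.4011
  p(2,2)=2/21: -0.0952 × log₂(0.0952) = 0.3231
H(X,Y) = 3.0697 bits


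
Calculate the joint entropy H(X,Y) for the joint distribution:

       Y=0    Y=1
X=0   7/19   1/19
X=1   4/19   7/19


H(X,Y) = -Σ p(x,y) log₂ p(x,y)
  p(0,0)=7/19: -0.3684 × log₂(0.3684) = 0.5307
  p(0,1)=1/19: -0.0526 × log₂(0.0526) = 0.2236
  p(1,0)=4/19: -0.2105 × log₂(0.2105) = 0.4732
  p(1,1)=7/19: -0.3684 × log₂(0.3684) = 0.5307
H(X,Y) = 1.7583 bits


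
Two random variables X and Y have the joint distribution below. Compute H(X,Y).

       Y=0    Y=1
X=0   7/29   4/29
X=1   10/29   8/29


H(X,Y) = -Σ p(x,y) log₂ p(x,y)
  p(0,0)=7/29: -0.2414 × log₂(0.2414) = 0.4950
  p(0,1)=4/29: -0.1379 × log₂(0.1379) = 0.3942
  p(1,0)=10/29: -0.3448 × log₂(0.3448) = 0.5297
  p(1,1)=8/29: -0.2759 × log₂(0.2759) = 0.5125
H(X,Y) = 1.9314 bits


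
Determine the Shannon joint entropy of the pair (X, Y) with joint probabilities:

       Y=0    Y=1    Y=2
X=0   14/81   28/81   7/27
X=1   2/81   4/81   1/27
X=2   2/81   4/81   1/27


H(X,Y) = -Σ p(x,y) log₂ p(x,y)
  p(0,0)=14/81: -0.1728 × log₂(0.1728) = 0.4377
  p(0,1)=28/81: -0.3457 × log₂(0.3457) = 0.5298
  p(0,2)=7/27: -0.2593 × log₂(0.2593) = 0.5049
  p(1,0)=2/81: -0.0247 × log₂(0.0247) = 0.1318
  p(1,1)=4/81: -0.0494 × log₂(0.0494) = 0.2143
  p(1,2)=1/27: -0.0370 × log₂(0.0370) = 0.1761
  p(2,0)=2/81: -0.0247 × log₂(0.0247) = 0.1318
  p(2,1)=4/81: -0.0494 × log₂(0.0494) = 0.2143
  p(2,2)=1/27: -0.0370 × log₂(0.0370) = 0.1761
H(X,Y) = 2.5169 bits


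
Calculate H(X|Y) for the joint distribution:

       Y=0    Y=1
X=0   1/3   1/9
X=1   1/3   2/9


H(X|Y) = Σ_y p(y) H(X|Y=y)
  p(Y=0) = 2/3, H(X|Y=0) = 1.0000
  p(Y=1) = 1/3, H(X|Y=1) = 0.9183
H(X|Y) = 0.6667×1.0000 + 0.3333×0.9183 = 0.9728 bits


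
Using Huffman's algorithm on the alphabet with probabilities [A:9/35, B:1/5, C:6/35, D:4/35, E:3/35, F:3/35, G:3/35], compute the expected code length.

Huffman tree construction:
Combine smallest probabilities repeatedly
Resulting codes:
  A: 10 (length 2)
  B: 00 (length 2)
  C: 110 (length 3)
  D: 011 (length 3)
  E: 1110 (length 4)
  F: 1111 (length 4)
  G: 010 (length 3)
Average length = Σ p(s) × length(s) = 2.7143 bits


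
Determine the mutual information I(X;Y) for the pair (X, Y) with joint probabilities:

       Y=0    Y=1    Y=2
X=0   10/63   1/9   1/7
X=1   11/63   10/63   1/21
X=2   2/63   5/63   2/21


H(X) = 1.5272, H(Y) = 1.5772, H(X,Y) = 3.0162
I(X;Y) = H(X) + H(Y) - H(X,Y) = 0.0881 bits


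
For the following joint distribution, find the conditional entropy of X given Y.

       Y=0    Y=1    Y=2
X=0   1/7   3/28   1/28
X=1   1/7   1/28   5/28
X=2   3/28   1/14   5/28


H(X|Y) = Σ_y p(y) H(X|Y=y)
  p(Y=0) = 11/28, H(X|Y=0) = 1.5726
  p(Y=1) = 3/14, H(X|Y=1) = 1.4591
  p(Y=2) = 11/28, H(X|Y=2) = 1.3486
H(X|Y) = 0.3929×1.5726 + 0.2143×1.4591 + 0.3929×1.3486 = 1.4603 bits


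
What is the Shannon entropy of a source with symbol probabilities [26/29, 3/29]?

H(X) = -Σ p(x) log₂ p(x)
  -26/29 × log₂(26/29) = 0.1412
  -3/29 × log₂(3/29) = 0.3386
H(X) = 0.4798 bits


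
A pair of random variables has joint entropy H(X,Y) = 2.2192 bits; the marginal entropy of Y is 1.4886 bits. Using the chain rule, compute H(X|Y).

Chain rule: H(X,Y) = H(X|Y) + H(Y)
H(X|Y) = H(X,Y) - H(Y) = 2.2192 - 1.4886 = 0.7306 bits


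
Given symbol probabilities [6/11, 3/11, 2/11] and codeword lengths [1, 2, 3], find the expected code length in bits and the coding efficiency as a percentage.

Average length L = Σ p_i × l_i = 1.6364 bits
Entropy H = 1.4354 bits
Efficiency η = H/L × 100% = 87.72%


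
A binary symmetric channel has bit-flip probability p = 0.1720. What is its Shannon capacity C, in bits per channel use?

For BSC with error probability p:
C = 1 - H(p) where H(p) is binary entropy
H(0.1720) = -0.1720 × log₂(0.1720) - 0.8280 × log₂(0.8280)
H(p) = 0.6623
C = 1 - 0.6623 = 0.3377 bits/use
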